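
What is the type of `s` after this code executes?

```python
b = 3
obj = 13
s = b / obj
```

int / int always returns float in Python 3 (3 / 13 = 0.230769)

float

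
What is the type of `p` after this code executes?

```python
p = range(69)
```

range() returns a range object

range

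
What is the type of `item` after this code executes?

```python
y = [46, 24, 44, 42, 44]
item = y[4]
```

Indexing a list of ints returns int (y[4] = 44)

int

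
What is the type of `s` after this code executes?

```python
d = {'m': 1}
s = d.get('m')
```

dict.get() returns the value (int) when key is found

int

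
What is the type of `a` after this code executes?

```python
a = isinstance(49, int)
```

isinstance() returns bool

bool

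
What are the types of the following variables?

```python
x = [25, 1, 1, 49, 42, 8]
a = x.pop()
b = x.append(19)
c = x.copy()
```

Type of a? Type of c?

list.pop() returns the element (int); list.copy() returns list

int, list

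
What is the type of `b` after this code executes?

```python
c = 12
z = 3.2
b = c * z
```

int * float returns float (12 * 3.2 = 38.4)

float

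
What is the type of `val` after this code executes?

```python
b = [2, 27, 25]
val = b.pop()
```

list.pop() returns the popped element (int here)

int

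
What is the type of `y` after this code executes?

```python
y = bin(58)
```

bin() returns str representation

str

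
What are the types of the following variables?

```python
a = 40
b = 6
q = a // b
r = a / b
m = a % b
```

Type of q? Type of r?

int // int returns int; int / int returns float

int, float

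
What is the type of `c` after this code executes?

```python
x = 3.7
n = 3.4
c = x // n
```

float // float returns float (floor division preserves float type)

float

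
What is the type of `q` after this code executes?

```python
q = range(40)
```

range() returns a range object

range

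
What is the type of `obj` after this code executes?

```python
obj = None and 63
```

'and' returns first falsy value (None)

NoneType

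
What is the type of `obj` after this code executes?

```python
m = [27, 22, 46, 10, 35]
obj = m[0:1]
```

Slicing a list always returns a list

list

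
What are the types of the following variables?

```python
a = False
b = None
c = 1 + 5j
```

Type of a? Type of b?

a is bool; b is NoneType

bool, NoneType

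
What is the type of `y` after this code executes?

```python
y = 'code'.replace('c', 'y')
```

str.replace() returns str

str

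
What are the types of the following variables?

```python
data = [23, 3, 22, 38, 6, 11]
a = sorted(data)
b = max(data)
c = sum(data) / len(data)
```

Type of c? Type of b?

int / int returns float; max of ints returns int

float, int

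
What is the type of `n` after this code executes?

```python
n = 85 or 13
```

'or' returns the first truthy value (85, which is int)

int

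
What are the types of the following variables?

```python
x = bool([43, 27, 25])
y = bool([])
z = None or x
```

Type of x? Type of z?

bool() returns bool; None or <bool> returns the bool

bool, bool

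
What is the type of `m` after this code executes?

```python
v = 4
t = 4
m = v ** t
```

int ** positive int returns int (4 ** 4 = 256)

int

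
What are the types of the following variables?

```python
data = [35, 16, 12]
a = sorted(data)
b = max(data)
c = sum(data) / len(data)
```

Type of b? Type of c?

max of ints returns int; int / int returns float

int, float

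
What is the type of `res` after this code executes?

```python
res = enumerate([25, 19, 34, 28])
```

enumerate() returns an enumerate iterator object

enumerate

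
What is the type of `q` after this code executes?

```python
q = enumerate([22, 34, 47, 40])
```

enumerate() returns an enumerate iterator object

enumerate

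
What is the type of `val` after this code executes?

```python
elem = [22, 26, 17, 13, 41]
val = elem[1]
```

Indexing a list of ints returns int (elem[1] = 26)

int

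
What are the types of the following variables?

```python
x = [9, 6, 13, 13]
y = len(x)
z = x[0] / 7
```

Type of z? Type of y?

int / int returns float; len() returns int

float, int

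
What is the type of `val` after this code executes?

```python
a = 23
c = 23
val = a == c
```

Equality comparison returns bool

bool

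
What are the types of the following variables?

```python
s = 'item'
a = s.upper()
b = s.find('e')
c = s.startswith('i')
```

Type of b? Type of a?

str.find() returns int; str.upper() returns str

int, str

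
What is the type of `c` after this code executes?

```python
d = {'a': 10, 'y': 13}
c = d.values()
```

.values() returns a dict_values view object

dict_values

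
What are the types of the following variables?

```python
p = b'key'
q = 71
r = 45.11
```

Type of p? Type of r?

p is bytes; r is float

bytes, float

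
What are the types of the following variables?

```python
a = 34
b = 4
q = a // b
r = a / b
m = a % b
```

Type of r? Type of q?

int / int returns float; int // int returns int

float, int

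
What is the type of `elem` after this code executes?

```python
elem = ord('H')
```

ord() returns int (Unicode code point)

int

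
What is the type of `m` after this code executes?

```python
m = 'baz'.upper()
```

str.upper() returns str

str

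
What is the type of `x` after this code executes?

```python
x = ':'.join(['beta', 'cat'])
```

str.join() returns str

str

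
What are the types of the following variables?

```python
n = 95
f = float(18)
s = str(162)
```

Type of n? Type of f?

n is int; f is float

int, float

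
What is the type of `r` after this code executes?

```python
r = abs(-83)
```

abs() of int returns int

int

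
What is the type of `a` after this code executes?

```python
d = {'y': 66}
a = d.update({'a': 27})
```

dict.update() returns None

NoneType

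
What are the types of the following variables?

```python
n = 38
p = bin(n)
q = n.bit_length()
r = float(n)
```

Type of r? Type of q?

float() returns float; int.bit_length() returns int

float, int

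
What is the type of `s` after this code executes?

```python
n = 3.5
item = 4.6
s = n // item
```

float // float returns float (floor division preserves float type)

float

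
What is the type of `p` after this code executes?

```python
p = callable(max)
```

callable() returns bool

bool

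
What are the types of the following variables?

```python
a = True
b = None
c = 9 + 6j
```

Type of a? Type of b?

a is bool; b is NoneType

bool, NoneType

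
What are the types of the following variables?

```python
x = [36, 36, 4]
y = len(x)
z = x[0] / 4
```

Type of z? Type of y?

int / int returns float; len() returns int

float, int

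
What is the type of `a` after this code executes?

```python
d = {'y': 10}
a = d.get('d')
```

dict.get() returns None when key 'd' is not found and no default given

NoneType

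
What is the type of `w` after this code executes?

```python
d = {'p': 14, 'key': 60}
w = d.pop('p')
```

dict.pop() returns the value (int)

int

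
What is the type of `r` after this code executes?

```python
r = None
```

None has type NoneType

NoneType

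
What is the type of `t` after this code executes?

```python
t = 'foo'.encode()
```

str.encode() returns bytes

bytes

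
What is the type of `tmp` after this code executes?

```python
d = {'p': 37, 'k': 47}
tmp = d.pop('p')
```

dict.pop() returns the value (int)

int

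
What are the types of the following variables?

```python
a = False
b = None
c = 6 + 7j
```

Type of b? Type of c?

b is NoneType; c is complex

NoneType, complex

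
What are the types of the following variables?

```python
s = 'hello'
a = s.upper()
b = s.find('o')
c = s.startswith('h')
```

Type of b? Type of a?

str.find() returns int; str.upper() returns str

int, str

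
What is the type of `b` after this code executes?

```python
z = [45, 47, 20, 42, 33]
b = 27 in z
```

'in' operator returns bool

bool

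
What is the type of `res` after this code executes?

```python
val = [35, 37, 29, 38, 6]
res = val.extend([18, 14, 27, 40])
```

list.extend() returns None

NoneType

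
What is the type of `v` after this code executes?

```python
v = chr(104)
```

chr() returns str (single character)

str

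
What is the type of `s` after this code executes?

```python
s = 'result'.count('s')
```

str.count() returns int

int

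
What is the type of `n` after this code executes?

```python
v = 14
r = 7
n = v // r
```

int // int returns int (14 // 7 = 2)

int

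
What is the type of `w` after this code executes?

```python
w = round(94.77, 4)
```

round() with ndigits arg returns float

float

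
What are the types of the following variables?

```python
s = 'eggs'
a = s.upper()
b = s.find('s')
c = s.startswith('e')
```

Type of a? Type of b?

str.upper() returns str; str.find() returns int

str, int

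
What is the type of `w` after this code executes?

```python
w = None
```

None has type NoneType

NoneType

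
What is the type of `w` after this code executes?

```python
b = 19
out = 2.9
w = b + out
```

int + float returns float (19 + 2.9 = 21.9)

float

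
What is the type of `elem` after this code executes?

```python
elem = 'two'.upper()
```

str.upper() returns str

str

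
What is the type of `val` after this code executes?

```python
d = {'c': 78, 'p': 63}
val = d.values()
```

.values() returns a dict_values view object

dict_values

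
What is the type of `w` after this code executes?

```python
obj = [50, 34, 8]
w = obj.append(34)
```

list.append() returns None (mutates in place)

NoneType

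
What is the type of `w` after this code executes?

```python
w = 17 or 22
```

'or' returns the first truthy value (17, which is int)

int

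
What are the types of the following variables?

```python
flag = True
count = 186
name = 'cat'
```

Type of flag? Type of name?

flag is bool; name is str

bool, str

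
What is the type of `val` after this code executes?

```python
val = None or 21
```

'or' with None returns the other value (21, int)

int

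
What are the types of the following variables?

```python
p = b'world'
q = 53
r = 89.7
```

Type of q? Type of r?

q is int; r is float

int, float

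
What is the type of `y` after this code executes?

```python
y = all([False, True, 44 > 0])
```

all() returns bool

bool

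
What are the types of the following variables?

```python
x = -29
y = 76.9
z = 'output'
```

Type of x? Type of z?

x is int; z is str

int, str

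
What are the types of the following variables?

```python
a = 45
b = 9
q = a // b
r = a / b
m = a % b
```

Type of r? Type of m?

int / int returns float; int % int returns int

float, int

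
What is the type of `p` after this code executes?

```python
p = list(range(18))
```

list(range(...)) returns list

list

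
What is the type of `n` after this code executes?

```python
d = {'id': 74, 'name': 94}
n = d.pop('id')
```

dict.pop() returns the value (int)

int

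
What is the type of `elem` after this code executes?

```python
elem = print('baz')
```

print() returns None

NoneType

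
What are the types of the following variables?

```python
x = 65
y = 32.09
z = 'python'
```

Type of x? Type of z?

x is int; z is str

int, str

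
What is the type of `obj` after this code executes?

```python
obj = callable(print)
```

callable() returns bool

bool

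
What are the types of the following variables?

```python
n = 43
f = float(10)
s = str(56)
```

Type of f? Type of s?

f is float; s is str

float, str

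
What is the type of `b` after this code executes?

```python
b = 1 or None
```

'or' returns first truthy value (1, int)

int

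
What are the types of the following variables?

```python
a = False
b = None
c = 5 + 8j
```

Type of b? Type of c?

b is NoneType; c is complex

NoneType, complex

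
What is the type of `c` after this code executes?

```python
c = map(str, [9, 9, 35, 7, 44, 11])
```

map() returns a map iterator object

map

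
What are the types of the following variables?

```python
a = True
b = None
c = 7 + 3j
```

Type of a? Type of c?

a is bool; c is complex

bool, complex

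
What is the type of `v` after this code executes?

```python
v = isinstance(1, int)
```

isinstance() returns bool

bool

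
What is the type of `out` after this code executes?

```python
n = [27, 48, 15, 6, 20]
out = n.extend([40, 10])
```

list.extend() returns None

NoneType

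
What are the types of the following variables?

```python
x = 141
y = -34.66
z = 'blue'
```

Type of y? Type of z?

y is float; z is str

float, str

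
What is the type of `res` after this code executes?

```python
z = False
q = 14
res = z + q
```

bool + int returns int (False is 0, so 0 + 14 = 14)

int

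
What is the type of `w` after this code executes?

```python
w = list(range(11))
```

list(range(...)) returns list

list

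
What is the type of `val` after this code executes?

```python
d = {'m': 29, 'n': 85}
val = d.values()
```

.values() returns a dict_values view object

dict_values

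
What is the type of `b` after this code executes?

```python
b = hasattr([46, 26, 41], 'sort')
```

hasattr() returns bool

bool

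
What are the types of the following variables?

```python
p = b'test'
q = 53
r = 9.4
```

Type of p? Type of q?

p is bytes; q is int

bytes, int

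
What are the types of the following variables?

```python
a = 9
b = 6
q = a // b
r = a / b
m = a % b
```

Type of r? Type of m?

int / int returns float; int % int returns int

float, int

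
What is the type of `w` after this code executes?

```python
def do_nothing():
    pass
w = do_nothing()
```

A function with no return statement returns None

NoneType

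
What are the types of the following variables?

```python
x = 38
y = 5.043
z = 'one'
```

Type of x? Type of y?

x is int; y is float

int, float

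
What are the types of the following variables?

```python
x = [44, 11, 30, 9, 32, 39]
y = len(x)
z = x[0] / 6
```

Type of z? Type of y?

int / int returns float; len() returns int

float, int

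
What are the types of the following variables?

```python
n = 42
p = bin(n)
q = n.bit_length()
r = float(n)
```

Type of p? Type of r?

bin() returns str; float() returns float

str, float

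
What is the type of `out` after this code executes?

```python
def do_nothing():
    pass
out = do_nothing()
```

A function with no return statement returns None

NoneType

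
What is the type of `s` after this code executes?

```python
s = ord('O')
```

ord() returns int (Unicode code point)

int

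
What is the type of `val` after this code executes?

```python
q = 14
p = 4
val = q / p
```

int / int always returns float in Python 3 (14 / 4 = 3.5)

float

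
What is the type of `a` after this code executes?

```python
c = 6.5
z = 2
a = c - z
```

float - int returns float (6.5 - 2 = 4.5)

float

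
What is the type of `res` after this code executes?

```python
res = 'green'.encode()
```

str.encode() returns bytes

bytes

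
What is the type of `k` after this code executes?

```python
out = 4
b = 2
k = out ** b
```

int ** positive int returns int (4 ** 2 = 16)

int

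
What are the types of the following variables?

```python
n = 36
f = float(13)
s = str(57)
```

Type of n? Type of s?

n is int; s is str

int, str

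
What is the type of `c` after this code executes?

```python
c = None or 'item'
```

'or' with None returns the other value ('item', str)

str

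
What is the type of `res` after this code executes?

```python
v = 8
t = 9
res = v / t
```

int / int always returns float in Python 3 (8 / 9 = 0.888889)

float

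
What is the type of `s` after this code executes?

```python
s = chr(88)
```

chr() returns str (single character)

str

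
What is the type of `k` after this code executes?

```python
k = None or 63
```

'or' with None returns the other value (63, int)

int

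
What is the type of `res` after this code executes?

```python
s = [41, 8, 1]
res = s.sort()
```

list.sort() returns None (sorts in place)

NoneType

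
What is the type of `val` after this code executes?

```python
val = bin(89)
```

bin() returns str representation

str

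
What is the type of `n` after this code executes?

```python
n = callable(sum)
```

callable() returns bool

bool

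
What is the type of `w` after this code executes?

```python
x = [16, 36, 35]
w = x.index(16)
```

list.index() returns int

int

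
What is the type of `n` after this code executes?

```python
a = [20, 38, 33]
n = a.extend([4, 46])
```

list.extend() returns None

NoneType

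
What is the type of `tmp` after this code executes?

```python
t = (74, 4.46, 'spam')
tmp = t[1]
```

Index 1 of tuple is 4.46 which is float

float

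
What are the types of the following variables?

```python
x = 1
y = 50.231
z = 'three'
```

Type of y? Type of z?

y is float; z is str

float, str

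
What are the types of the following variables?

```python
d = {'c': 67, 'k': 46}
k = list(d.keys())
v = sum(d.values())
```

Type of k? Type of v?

list(...) returns list; sum of int values returns int

list, int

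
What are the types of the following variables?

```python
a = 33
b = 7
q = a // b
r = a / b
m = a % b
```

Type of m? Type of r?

int % int returns int; int / int returns float

int, float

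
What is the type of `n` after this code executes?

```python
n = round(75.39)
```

round() with no ndigits arg returns int

int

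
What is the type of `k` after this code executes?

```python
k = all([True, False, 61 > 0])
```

all() returns bool

bool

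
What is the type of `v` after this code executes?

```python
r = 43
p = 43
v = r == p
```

Equality comparison returns bool

bool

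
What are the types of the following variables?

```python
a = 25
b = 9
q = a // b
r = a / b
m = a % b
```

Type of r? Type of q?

int / int returns float; int // int returns int

float, int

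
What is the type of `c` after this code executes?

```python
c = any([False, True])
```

any() returns bool

bool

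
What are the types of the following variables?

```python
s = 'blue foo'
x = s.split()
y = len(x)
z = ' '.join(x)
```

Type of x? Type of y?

str.split() returns list; len() returns int

list, int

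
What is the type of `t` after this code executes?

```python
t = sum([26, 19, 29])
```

sum() of ints returns int

int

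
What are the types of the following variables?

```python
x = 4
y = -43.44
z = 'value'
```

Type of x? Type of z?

x is int; z is str

int, str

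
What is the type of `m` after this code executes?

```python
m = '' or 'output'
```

'or' returns first truthy value ('output', which is str)

str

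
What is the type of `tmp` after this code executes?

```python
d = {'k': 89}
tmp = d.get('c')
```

dict.get() returns None when key 'c' is not found and no default given

NoneType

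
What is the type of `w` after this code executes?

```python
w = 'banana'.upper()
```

str.upper() returns str

str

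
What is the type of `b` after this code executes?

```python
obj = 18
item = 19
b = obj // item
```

int // int returns int (18 // 19 = 0)

int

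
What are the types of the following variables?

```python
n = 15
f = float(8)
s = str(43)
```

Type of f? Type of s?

f is float; s is str

float, str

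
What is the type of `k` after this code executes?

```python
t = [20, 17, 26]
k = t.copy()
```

list.copy() returns list

list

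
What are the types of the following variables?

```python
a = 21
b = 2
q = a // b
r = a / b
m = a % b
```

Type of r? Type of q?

int / int returns float; int // int returns int

float, int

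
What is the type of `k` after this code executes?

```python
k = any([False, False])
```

any() returns bool

bool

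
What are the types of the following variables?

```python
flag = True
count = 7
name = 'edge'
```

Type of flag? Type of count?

flag is bool; count is int

bool, int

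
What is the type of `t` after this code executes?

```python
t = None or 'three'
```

'or' with None returns the other value ('three', str)

str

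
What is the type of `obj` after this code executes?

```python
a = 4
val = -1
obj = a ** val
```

int ** negative int returns float

float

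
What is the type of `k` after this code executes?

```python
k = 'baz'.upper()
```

str.upper() returns str

str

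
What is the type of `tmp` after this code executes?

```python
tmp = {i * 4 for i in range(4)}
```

A set comprehension {expr for x in iterable} produces a set

set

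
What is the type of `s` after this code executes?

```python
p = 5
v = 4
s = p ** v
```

int ** positive int returns int (5 ** 4 = 625)

int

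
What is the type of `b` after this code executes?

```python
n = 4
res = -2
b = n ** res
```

int ** negative int returns float

float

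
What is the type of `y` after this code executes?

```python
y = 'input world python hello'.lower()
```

str.lower() returns str

str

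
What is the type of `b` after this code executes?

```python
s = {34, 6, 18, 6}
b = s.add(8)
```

set.add() returns None (mutates in place)

NoneType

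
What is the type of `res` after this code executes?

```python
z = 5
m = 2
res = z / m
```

int / int always returns float in Python 3 (5 / 2 = 2.5)

float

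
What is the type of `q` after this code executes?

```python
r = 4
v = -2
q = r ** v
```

int ** negative int returns float

float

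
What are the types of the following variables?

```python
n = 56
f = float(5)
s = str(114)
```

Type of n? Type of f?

n is int; f is float

int, float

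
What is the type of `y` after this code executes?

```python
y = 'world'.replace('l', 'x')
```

str.replace() returns str

str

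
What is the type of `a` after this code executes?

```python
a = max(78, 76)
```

max() of ints returns int

int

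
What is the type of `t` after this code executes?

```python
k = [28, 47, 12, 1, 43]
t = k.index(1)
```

list.index() returns int

int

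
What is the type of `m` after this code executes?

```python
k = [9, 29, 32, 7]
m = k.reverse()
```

list.reverse() returns None

NoneType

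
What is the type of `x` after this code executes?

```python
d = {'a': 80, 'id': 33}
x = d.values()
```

.values() returns a dict_values view object

dict_values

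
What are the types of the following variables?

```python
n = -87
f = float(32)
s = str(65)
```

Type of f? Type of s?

f is float; s is str

float, str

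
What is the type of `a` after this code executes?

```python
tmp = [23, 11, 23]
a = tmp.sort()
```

list.sort() returns None (sorts in place)

NoneType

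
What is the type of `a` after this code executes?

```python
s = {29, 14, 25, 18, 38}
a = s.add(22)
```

set.add() returns None (mutates in place)

NoneType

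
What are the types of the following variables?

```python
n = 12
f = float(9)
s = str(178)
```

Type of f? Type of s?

f is float; s is str

float, str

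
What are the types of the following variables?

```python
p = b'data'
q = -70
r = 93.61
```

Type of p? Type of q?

p is bytes; q is int

bytes, int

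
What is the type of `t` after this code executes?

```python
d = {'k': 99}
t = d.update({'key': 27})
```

dict.update() returns None

NoneType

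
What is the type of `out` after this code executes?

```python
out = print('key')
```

print() returns None

NoneType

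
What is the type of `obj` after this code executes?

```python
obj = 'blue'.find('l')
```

str.find() returns int (index, or -1)

int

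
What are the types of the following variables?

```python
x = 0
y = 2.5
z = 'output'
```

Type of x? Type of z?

x is int; z is str

int, str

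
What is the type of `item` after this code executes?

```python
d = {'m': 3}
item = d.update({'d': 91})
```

dict.update() returns None

NoneType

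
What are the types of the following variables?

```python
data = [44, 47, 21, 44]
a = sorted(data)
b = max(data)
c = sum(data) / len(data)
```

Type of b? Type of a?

max of ints returns int; sorted() returns list

int, list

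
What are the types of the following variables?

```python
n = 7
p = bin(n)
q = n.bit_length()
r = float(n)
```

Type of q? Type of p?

int.bit_length() returns int; bin() returns str

int, str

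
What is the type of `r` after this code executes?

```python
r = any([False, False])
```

any() returns bool

bool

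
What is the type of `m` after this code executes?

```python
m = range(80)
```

range() returns a range object

range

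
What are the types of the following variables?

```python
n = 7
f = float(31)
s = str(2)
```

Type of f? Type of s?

f is float; s is str

float, str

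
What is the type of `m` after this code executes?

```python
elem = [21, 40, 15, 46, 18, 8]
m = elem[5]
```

Indexing a list of ints returns int (elem[5] = 8)

int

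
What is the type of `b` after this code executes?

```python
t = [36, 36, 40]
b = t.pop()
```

list.pop() returns the popped element (int here)

int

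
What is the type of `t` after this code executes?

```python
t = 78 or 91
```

'or' returns the first truthy value (78, which is int)

int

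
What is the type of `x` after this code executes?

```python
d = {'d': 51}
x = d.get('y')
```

dict.get() returns None when key 'y' is not found and no default given

NoneType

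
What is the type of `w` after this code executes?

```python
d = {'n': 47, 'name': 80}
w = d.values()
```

.values() returns a dict_values view object

dict_values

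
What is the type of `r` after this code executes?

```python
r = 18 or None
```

'or' returns first truthy value (18, int)

int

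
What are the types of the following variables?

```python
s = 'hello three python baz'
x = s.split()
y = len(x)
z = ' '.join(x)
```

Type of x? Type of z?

str.split() returns list; str.join() returns str

list, str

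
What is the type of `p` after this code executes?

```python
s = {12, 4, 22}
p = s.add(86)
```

set.add() returns None (mutates in place)

NoneType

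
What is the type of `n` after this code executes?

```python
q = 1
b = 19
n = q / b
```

int / int always returns float in Python 3 (1 / 19 = 0.0526316)

float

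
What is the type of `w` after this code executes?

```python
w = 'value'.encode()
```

str.encode() returns bytes

bytes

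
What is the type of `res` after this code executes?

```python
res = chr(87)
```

chr() returns str (single character)

str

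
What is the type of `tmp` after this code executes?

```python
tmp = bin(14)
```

bin() returns str representation

str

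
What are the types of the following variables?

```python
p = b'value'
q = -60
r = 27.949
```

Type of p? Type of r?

p is bytes; r is float

bytes, float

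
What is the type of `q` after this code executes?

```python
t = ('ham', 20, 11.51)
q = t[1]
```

Index 1 of tuple is 20 which is int

int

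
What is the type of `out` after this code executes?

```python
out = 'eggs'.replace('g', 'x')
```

str.replace() returns str

str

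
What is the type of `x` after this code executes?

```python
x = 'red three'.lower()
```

str.lower() returns str

str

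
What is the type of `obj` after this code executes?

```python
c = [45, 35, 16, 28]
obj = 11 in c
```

'in' operator returns bool

bool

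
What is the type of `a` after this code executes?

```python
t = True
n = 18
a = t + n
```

bool + int returns int (True is 1, so 1 + 18 = 19)

int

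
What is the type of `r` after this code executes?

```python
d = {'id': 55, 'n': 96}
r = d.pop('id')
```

dict.pop() returns the value (int)

int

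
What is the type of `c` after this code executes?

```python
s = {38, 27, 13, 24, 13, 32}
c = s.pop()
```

Popping from a set of ints returns int

int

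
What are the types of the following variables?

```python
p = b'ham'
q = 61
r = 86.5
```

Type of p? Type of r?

p is bytes; r is float

bytes, float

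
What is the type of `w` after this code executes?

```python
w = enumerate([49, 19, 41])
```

enumerate() returns an enumerate iterator object

enumerate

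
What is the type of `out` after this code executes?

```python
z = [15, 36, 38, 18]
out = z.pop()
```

list.pop() returns the popped element (int here)

int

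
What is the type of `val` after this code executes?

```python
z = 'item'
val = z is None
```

'is' comparison returns bool

bool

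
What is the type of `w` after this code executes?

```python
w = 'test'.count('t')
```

str.count() returns int

int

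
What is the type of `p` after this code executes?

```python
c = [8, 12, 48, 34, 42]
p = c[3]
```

Indexing a list of ints returns int (c[3] = 34)

int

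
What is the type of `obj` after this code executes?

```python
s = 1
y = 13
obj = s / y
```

int / int always returns float in Python 3 (1 / 13 = 0.0769231)

float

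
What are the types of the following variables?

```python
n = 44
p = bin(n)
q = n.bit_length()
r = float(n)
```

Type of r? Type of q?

float() returns float; int.bit_length() returns int

float, int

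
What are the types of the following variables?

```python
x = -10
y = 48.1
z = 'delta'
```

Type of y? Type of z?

y is float; z is str

float, str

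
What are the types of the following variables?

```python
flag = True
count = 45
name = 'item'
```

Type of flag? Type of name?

flag is bool; name is str

bool, str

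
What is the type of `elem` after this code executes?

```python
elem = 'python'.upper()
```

str.upper() returns str

str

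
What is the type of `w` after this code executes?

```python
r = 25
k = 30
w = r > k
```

Comparison operators return bool

bool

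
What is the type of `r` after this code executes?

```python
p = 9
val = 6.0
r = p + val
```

int + float returns float (9 + 6.0 = 15.0)

float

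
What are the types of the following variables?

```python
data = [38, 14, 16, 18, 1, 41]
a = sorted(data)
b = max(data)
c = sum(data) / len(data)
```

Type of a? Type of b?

sorted() returns list; max of ints returns int

list, int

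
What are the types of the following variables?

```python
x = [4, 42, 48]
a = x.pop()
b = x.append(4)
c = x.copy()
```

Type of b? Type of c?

list.append() returns None; list.copy() returns list

NoneType, list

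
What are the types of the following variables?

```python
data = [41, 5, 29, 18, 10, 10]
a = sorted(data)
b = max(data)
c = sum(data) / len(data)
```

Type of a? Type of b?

sorted() returns list; max of ints returns int

list, int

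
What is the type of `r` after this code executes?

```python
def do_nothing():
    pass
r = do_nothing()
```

A function with no return statement returns None

NoneType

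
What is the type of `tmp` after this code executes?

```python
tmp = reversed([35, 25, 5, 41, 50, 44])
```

reversed() on a list returns a list_reverseiterator

list_reverseiterator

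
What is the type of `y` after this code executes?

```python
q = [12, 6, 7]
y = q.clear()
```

list.clear() returns None

NoneType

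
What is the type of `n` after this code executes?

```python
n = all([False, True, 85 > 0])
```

all() returns bool

bool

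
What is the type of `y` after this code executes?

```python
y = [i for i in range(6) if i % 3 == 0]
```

A list comprehension [...] produces a list

list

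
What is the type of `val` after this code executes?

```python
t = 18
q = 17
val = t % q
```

int % int returns int (18 % 17 = 1)

int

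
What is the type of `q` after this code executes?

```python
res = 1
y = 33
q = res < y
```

Comparison operators return bool

bool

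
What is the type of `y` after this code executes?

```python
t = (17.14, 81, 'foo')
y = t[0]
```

Index 0 of tuple is 17.14 which is float

float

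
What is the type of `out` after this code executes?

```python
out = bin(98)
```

bin() returns str representation

str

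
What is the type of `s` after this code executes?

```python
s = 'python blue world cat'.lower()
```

str.lower() returns str

str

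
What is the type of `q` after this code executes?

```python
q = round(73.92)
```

round() with no ndigits arg returns int

int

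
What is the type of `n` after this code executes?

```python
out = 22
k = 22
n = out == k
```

Equality comparison returns bool

bool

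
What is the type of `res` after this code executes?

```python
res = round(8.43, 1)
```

round() with ndigits arg returns float

float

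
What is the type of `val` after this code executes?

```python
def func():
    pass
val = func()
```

A function with no return statement returns None

NoneType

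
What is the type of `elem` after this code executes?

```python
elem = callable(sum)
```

callable() returns bool

bool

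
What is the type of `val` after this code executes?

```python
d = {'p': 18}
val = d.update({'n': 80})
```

dict.update() returns None

NoneType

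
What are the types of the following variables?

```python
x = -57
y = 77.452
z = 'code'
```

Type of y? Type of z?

y is float; z is str

float, str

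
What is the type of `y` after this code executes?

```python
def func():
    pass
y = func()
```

A function with no return statement returns None

NoneType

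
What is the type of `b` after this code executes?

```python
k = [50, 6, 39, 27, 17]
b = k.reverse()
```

list.reverse() returns None

NoneType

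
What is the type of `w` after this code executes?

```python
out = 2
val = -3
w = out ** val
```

int ** negative int returns float

float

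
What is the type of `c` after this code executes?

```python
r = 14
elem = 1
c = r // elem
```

int // int returns int (14 // 1 = 14)

int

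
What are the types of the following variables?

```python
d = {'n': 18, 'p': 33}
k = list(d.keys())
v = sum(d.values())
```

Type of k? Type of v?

list(...) returns list; sum of int values returns int

list, int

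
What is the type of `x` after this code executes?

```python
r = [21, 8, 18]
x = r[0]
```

Indexing a list of ints returns int (r[0] = 21)

int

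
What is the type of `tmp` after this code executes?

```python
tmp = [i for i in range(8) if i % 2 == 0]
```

A list comprehension [...] produces a list

list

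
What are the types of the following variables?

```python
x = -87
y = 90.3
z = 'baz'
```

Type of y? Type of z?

y is float; z is str

float, str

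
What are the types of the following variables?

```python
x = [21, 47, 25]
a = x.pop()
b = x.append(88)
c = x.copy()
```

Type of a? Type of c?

list.pop() returns the element (int); list.copy() returns list

int, list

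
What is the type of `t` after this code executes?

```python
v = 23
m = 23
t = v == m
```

Equality comparison returns bool

bool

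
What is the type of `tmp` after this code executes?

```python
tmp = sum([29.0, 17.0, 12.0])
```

sum() of floats returns float

float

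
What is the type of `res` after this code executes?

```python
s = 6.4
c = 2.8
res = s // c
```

float // float returns float (floor division preserves float type)

float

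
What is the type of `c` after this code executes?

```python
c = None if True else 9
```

Ternary: condition is True, if branch (None) taken → NoneType

NoneType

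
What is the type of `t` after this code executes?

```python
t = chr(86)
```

chr() returns str (single character)

str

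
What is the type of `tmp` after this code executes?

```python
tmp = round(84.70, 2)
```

round() with ndigits arg returns float

float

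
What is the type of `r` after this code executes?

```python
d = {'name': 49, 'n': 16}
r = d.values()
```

.values() returns a dict_values view object

dict_values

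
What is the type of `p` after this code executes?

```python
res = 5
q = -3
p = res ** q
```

int ** negative int returns float

float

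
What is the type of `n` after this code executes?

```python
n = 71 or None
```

'or' returns first truthy value (71, int)

int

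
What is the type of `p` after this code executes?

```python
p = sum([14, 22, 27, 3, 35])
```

sum() of ints returns int

int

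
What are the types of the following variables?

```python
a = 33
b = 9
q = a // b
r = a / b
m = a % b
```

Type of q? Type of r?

int // int returns int; int / int returns float

int, float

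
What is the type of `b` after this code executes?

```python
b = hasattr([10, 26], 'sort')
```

hasattr() returns bool

bool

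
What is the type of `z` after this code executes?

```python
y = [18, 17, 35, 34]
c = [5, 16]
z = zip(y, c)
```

zip() returns a zip iterator object

zip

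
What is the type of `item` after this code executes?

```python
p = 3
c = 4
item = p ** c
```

int ** positive int returns int (3 ** 4 = 81)

int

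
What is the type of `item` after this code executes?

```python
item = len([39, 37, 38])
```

len() always returns int

int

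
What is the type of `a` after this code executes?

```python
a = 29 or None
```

'or' returns first truthy value (29, int)

int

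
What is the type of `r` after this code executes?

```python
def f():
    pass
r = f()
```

A function with no return statement returns None

NoneType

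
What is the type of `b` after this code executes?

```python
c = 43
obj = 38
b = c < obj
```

Comparison operators return bool

bool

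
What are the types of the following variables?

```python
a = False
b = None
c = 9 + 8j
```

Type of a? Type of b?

a is bool; b is NoneType

bool, NoneType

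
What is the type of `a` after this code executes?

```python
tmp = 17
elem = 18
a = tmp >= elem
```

Comparison operators return bool

bool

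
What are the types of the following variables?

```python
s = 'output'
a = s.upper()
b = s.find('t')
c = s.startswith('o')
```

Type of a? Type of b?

str.upper() returns str; str.find() returns int

str, int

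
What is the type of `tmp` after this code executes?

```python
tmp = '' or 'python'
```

'or' returns first truthy value ('python', which is str)

str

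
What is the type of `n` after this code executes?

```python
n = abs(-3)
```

abs() of int returns int

int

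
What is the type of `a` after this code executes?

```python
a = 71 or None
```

'or' returns first truthy value (71, int)

int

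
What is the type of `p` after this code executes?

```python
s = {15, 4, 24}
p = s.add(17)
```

set.add() returns None (mutates in place)

NoneType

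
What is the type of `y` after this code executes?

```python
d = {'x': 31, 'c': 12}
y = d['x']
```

Accessing dict[str, int] with key 'x' returns int value 31

int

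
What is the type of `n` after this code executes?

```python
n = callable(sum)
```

callable() returns bool

bool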